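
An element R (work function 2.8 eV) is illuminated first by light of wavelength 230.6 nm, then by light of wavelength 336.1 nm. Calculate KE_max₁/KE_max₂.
2.8986

Using Einstein's equation: KE_max = hc/λ - φ

For λ₁ = 230.6 nm:
E₁ = hc/λ₁ = 5.3766 eV
KE₁ = E₁ - φ = 5.3766 - 2.8 = 2.5766 eV

For λ₂ = 336.1 nm:
E₂ = hc/λ₂ = 3.6889 eV
KE₂ = E₂ - φ = 3.6889 - 2.8 = 0.8889 eV

Ratio: KE₁/KE₂ = 2.5766/0.8889 = 2.8986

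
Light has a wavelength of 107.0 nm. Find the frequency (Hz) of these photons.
2.8018e+15 Hz

Using the wave equation: c = fλ

Solving for frequency:
f = c/λ = (3×10⁸ m/s) / (107.0×10⁻⁹ m)
f = 2.8018e+15 Hz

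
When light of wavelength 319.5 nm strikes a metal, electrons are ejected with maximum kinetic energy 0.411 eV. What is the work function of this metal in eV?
3.47 eV

From Einstein's photoelectric equation: KE_max = hf - φ = hc/λ - φ

Rearranging for φ:
φ = hc/λ - KE_max

Calculate photon energy:
E_photon = hc/λ = 3.8806 eV

Therefore:
φ = 3.8806 - 0.411 = 3.47 eV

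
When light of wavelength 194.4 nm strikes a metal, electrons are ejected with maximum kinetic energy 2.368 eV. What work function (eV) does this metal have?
4.01 eV

From Einstein's photoelectric equation: KE_max = hf - φ = hc/λ - φ

Rearranging for φ:
φ = hc/λ - KE_max

Calculate photon energy:
E_photon = hc/λ = 6.3778 eV

Therefore:
φ = 6.3778 - 2.368 = 4.01 eV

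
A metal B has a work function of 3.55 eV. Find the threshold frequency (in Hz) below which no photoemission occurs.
8.5839e+14 Hz

The threshold frequency is when the photon energy equals the work function:
hf₀ = φ

Solving for f₀:
f₀ = φ/h = (3.55 eV × 1.602×10⁻¹⁹ J/eV) / (6.626×10⁻³⁴ J·s)
f₀ = 8.5839e+14 Hz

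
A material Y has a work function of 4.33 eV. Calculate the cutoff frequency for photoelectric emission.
1.0470e+15 Hz

The threshold frequency is when the photon energy equals the work function:
hf₀ = φ

Solving for f₀:
f₀ = φ/h = (4.33 eV × 1.602×10⁻¹⁹ J/eV) / (6.626×10⁻³⁴ J·s)
f₀ = 1.0470e+15 Hz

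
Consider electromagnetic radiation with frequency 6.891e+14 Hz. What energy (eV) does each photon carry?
2.8499 eV

Using E = hf:

E = hf = (6.626×10⁻³⁴ J·s)(6.891e+14 Hz)
E = 2.8499 eV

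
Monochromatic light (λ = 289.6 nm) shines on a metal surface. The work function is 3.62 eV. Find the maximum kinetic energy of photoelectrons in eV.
0.6612 eV

Using Einstein's photoelectric equation: KE_max = hf - φ = hc/λ - φ

First, calculate the photon energy:
E_photon = hc/λ = (6.626×10⁻³⁴ J·s)(3×10⁸ m/s) / (289.6×10⁻⁹ m)
E_photon = 4.2812 eV

Then, the maximum kinetic energy:
KE_max = E_photon - φ = 4.2812 eV - 3.62 eV = 0.6612 eV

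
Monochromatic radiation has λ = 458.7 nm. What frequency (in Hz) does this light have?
6.5357e+14 Hz

Using the wave equation: c = fλ

Solving for frequency:
f = c/λ = (3×10⁸ m/s) / (458.7×10⁻⁹ m)
f = 6.5357e+14 Hz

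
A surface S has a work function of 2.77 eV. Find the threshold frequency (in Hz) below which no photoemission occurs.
6.6978e+14 Hz

The threshold frequency is when the photon energy equals the work function:
hf₀ = φ

Solving for f₀:
f₀ = φ/h = (2.77 eV × 1.602×10⁻¹⁹ J/eV) / (6.626×10⁻³⁴ J·s)
f₀ = 6.6978e+14 Hz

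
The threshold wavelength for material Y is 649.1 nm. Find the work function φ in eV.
1.91 eV

At the threshold wavelength, photon energy equals work function:
φ = hc/λ₀

Calculating:
φ = (6.626×10⁻³⁴ J·s)(3×10⁸ m/s) / (649.1×10⁻⁹ m)
φ = 1.91 eV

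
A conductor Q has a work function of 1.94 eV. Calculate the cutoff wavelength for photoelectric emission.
639.09 nm

The threshold wavelength is when the photon energy equals the work function:
hc/λ₀ = φ

Solving for λ₀:
λ₀ = hc/φ = (6.626×10⁻³⁴ J·s)(3×10⁸ m/s) / (1.94 eV × 1.602×10⁻¹⁹ J/eV)
λ₀ = 639.09 nm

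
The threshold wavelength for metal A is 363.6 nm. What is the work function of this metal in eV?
3.41 eV

At the threshold wavelength, photon energy equals work function:
φ = hc/λ₀

Calculating:
φ = (6.626×10⁻³⁴ J·s)(3×10⁸ m/s) / (363.6×10⁻⁹ m)
φ = 3.41 eV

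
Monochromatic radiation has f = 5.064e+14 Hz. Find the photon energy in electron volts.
2.0943 eV

Using E = hf:

E = hf = (6.626×10⁻³⁴ J·s)(5.064e+14 Hz)
E = 2.0943 eV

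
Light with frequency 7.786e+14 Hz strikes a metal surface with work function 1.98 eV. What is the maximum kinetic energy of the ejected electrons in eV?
1.2400 eV

Using Einstein's photoelectric equation: KE_max = hf - φ

First, calculate the photon energy:
E_photon = hf = (6.626×10⁻³⁴ J·s)(7.786e+14 Hz)
E_photon = 3.2200 eV

Then, the maximum kinetic energy:
KE_max = E_photon - φ = 3.2200 eV - 1.98 eV = 1.2400 eV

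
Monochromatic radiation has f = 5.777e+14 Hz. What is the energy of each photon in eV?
2.3892 eV

Using E = hf:

E = hf = (6.626×10⁻³⁴ J·s)(5.777e+14 Hz)
E = 2.3892 eV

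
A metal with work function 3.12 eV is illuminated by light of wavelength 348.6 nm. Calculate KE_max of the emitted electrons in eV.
0.4366 eV

Using Einstein's photoelectric equation: KE_max = hf - φ = hc/λ - φ

First, calculate the photon energy:
E_photon = hc/λ = (6.626×10⁻³⁴ J·s)(3×10⁸ m/s) / (348.6×10⁻⁹ m)
E_photon = 3.5566 eV

Then, the maximum kinetic energy:
KE_max = E_photon - φ = 3.5566 eV - 3.12 eV = 0.4366 eV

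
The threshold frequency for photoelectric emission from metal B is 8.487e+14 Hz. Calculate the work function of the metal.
3.51 eV

At the threshold frequency, photon energy equals work function:
φ = hf₀

Calculating:
φ = (6.626×10⁻³⁴ J·s)(8.487e+14 Hz)
φ = 3.51 eV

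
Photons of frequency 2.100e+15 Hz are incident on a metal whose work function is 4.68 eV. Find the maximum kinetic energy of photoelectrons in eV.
4.0049 eV

Using Einstein's photoelectric equation: KE_max = hf - φ

First, calculate the photon energy:
E_photon = hf = (6.626×10⁻³⁴ J·s)(2.100e+15 Hz)
E_photon = 8.6849 eV

Then, the maximum kinetic energy:
KE_max = E_photon - φ = 8.6849 eV - 4.68 eV = 4.0049 eV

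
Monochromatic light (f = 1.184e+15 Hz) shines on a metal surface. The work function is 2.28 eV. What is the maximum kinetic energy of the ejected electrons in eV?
2.6166 eV

Using Einstein's photoelectric equation: KE_max = hf - φ

First, calculate the photon energy:
E_photon = hf = (6.626×10⁻³⁴ J·s)(1.184e+15 Hz)
E_photon = 4.8966 eV

Then, the maximum kinetic energy:
KE_max = E_photon - φ = 4.8966 eV - 2.28 eV = 2.6166 eV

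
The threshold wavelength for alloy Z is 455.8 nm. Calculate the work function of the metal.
2.72 eV

At the threshold wavelength, photon energy equals work function:
φ = hc/λ₀

Calculating:
φ = (6.626×10⁻³⁴ J·s)(3×10⁸ m/s) / (455.8×10⁻⁹ m)
φ = 2.72 eV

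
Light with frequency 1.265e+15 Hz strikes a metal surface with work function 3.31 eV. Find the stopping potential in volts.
1.9216 V

The stopping potential V_s satisfies: eV_s = KE_max

First, find KE_max using Einstein's equation:
E_photon = hf = (6.626×10⁻³⁴ J·s)(1.265e+15 Hz) = 5.2316 eV
KE_max = E_photon - φ = 5.2316 - 3.31 = 1.9216 eV

Since eV_s = KE_max:
V_s = KE_max/e = 1.9216 V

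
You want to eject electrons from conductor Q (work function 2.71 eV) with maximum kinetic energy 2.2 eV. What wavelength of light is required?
252.51 nm

From Einstein's equation: KE_max = hc/λ - φ

Rearranging for λ:
hc/λ = KE_max + φ
λ = hc/(KE_max + φ)

Required photon energy:
E_photon = KE_max + φ = 2.2 + 2.71 = 4.91 eV

Required wavelength:
λ = hc/E_photon = (6.626×10⁻³⁴)(3×10⁸) / (4.91 × 1.602×10⁻¹⁹)
λ = 252.51 nm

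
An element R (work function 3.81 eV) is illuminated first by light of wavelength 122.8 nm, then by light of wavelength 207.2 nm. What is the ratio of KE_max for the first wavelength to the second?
2.8919

Using Einstein's equation: KE_max = hc/λ - φ

For λ₁ = 122.8 nm:
E₁ = hc/λ₁ = 10.0964 eV
KE₁ = E₁ - φ = 10.0964 - 3.81 = 6.2864 eV

For λ₂ = 207.2 nm:
E₂ = hc/λ₂ = 5.9838 eV
KE₂ = E₂ - φ = 5.9838 - 3.81 = 2.1738 eV

Ratio: KE₁/KE₂ = 6.2864/2.1738 = 2.8919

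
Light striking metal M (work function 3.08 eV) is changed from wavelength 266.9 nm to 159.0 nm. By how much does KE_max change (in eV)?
3.1524 eV

Using Einstein's equation: KE_max = hc/λ - φ

For λ₁ = 266.9 nm:
KE₁ = hc/λ₁ - φ = 4.6453 - 3.08 = 1.5653 eV

For λ₂ = 159.0 nm:
KE₂ = hc/λ₂ - φ = 7.7977 - 3.08 = 4.7177 eV

Change in KE:
ΔKE = KE₂ - KE₁ = 4.7177 - 1.5653 = 3.1524 eV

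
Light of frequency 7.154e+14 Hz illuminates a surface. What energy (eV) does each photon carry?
2.9587 eV

Using E = hf:

E = hf = (6.626×10⁻³⁴ J·s)(7.154e+14 Hz)
E = 2.9587 eV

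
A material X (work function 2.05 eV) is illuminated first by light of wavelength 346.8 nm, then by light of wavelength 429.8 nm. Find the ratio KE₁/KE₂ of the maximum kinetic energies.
1.8271

Using Einstein's equation: KE_max = hc/λ - φ

For λ₁ = 346.8 nm:
E₁ = hc/λ₁ = 3.5751 eV
KE₁ = E₁ - φ = 3.5751 - 2.05 = 1.5251 eV

For λ₂ = 429.8 nm:
E₂ = hc/λ₂ = 2.8847 eV
KE₂ = E₂ - φ = 2.8847 - 2.05 = 0.8347 eV

Ratio: KE₁/KE₂ = 1.5251/0.8347 = 1.8271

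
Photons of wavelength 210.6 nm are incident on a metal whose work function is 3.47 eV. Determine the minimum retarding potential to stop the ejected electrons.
2.4172 V

The stopping potential V_s satisfies: eV_s = KE_max

First, find KE_max using Einstein's equation:
E_photon = hc/λ = 5.8872 eV
KE_max = E_photon - φ = 5.8872 - 3.47 = 2.4172 eV

Since eV_s = KE_max:
V_s = KE_max/e = 2.4172 V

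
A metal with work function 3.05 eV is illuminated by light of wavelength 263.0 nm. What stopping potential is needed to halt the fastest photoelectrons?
1.6642 V

The stopping potential V_s satisfies: eV_s = KE_max

First, find KE_max using Einstein's equation:
E_photon = hc/λ = 4.7142 eV
KE_max = E_photon - φ = 4.7142 - 3.05 = 1.6642 eV

Since eV_s = KE_max:
V_s = KE_max/e = 1.6642 V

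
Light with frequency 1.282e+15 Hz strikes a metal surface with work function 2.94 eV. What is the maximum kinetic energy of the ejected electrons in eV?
2.3619 eV

Using Einstein's photoelectric equation: KE_max = hf - φ

First, calculate the photon energy:
E_photon = hf = (6.626×10⁻³⁴ J·s)(1.282e+15 Hz)
E_photon = 5.3019 eV

Then, the maximum kinetic energy:
KE_max = E_photon - φ = 5.3019 eV - 2.94 eV = 2.3619 eV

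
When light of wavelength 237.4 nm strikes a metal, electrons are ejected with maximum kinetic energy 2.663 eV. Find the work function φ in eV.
2.56 eV

From Einstein's photoelectric equation: KE_max = hf - φ = hc/λ - φ

Rearranging for φ:
φ = hc/λ - KE_max

Calculate photon energy:
E_photon = hc/λ = 5.2226 eV

Therefore:
φ = 5.2226 - 2.663 = 2.56 eV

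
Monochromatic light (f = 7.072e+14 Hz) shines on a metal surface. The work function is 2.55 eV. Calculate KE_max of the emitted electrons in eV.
0.3747 eV

Using Einstein's photoelectric equation: KE_max = hf - φ

First, calculate the photon energy:
E_photon = hf = (6.626×10⁻³⁴ J·s)(7.072e+14 Hz)
E_photon = 2.9247 eV

Then, the maximum kinetic energy:
KE_max = E_photon - φ = 2.9247 eV - 2.55 eV = 0.3747 eV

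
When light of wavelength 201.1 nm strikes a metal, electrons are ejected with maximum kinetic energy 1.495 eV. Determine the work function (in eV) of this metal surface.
4.67 eV

From Einstein's photoelectric equation: KE_max = hf - φ = hc/λ - φ

Rearranging for φ:
φ = hc/λ - KE_max

Calculate photon energy:
E_photon = hc/λ = 6.1653 eV

Therefore:
φ = 6.1653 - 1.495 = 4.67 eV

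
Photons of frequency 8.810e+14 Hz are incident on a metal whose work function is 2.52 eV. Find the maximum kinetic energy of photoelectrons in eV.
1.1235 eV

Using Einstein's photoelectric equation: KE_max = hf - φ

First, calculate the photon energy:
E_photon = hf = (6.626×10⁻³⁴ J·s)(8.810e+14 Hz)
E_photon = 3.6435 eV

Then, the maximum kinetic energy:
KE_max = E_photon - φ = 3.6435 eV - 2.52 eV = 1.1235 eV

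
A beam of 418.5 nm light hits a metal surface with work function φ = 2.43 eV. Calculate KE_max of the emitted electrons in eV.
0.5326 eV

Using Einstein's photoelectric equation: KE_max = hf - φ = hc/λ - φ

First, calculate the photon energy:
E_photon = hc/λ = (6.626×10⁻³⁴ J·s)(3×10⁸ m/s) / (418.5×10⁻⁹ m)
E_photon = 2.9626 eV

Then, the maximum kinetic energy:
KE_max = E_photon - φ = 2.9626 eV - 2.43 eV = 0.5326 eV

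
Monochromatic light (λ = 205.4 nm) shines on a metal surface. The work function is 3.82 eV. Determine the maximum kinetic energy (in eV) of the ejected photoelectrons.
2.2162 eV

Using Einstein's photoelectric equation: KE_max = hf - φ = hc/λ - φ

First, calculate the photon energy:
E_photon = hc/λ = (6.626×10⁻³⁴ J·s)(3×10⁸ m/s) / (205.4×10⁻⁹ m)
E_photon = 6.0362 eV

Then, the maximum kinetic energy:
KE_max = E_photon - φ = 6.0362 eV - 3.82 eV = 2.2162 eV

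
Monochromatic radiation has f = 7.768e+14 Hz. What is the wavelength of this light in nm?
385.93 nm

Using the wave equation: c = fλ

Solving for wavelength:
λ = c/f = (3×10⁸ m/s) / (7.768e+14 Hz)
λ = 385.93 nm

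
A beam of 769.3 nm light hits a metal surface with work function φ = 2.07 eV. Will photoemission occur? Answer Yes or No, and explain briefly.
No

For photoemission, the photon energy must exceed the work function.

Photon energy: E = hc/λ = 1.6116 eV
Work function: φ = 2.07 eV

Since E_photon (1.6116 eV) < φ (2.07 eV), photoemission will NOT occur.
The threshold wavelength is λ₀ = hc/φ = 599.0 nm.
Since 769.3 nm > 599.0 nm, the photons lack sufficient energy.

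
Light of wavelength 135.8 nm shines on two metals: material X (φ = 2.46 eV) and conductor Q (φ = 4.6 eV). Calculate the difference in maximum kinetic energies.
2.1400 eV

Using KE_max = hc/λ - φ for each metal:

Photon energy: E = hc/λ = 9.1299 eV

For material X (φ₁ = 2.46 eV):
KE₁ = E - φ₁ = 9.1299 - 2.46 = 6.6699 eV

For conductor Q (φ₂ = 4.6 eV):
KE₂ = E - φ₂ = 9.1299 - 4.6 = 4.5299 eV

Difference:
ΔKE = KE₁ - KE₂ = 6.6699 - 4.5299 = 2.1400 eV

Note: The difference equals the difference in work functions: 4.6 - 2.46 = 2.14 eV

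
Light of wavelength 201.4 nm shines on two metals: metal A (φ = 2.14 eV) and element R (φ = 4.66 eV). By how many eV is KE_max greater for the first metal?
2.5200 eV

Using KE_max = hc/λ - φ for each metal:

Photon energy: E = hc/λ = 6.1561 eV

For metal A (φ₁ = 2.14 eV):
KE₁ = E - φ₁ = 6.1561 - 2.14 = 4.0161 eV

For element R (φ₂ = 4.66 eV):
KE₂ = E - φ₂ = 6.1561 - 4.66 = 1.4961 eV

Difference:
ΔKE = KE₁ - KE₂ = 4.0161 - 1.4961 = 2.5200 eV

Note: The difference equals the difference in work functions: 4.66 - 2.14 = 2.52 eV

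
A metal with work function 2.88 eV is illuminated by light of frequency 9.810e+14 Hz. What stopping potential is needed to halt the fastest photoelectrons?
1.1771 V

The stopping potential V_s satisfies: eV_s = KE_max

First, find KE_max using Einstein's equation:
E_photon = hf = (6.626×10⁻³⁴ J·s)(9.810e+14 Hz) = 4.0571 eV
KE_max = E_photon - φ = 4.0571 - 2.88 = 1.1771 eV

Since eV_s = KE_max:
V_s = KE_max/e = 1.1771 V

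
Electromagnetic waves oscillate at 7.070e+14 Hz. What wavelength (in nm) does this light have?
424.03 nm

Using the wave equation: c = fλ

Solving for wavelength:
λ = c/f = (3×10⁸ m/s) / (7.070e+14 Hz)
λ = 424.03 nm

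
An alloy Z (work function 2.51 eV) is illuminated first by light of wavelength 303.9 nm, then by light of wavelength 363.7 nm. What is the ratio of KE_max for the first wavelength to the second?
1.7462

Using Einstein's equation: KE_max = hc/λ - φ

For λ₁ = 303.9 nm:
E₁ = hc/λ₁ = 4.0798 eV
KE₁ = E₁ - φ = 4.0798 - 2.51 = 1.5698 eV

For λ₂ = 363.7 nm:
E₂ = hc/λ₂ = 3.4090 eV
KE₂ = E₂ - φ = 3.4090 - 2.51 = 0.8990 eV

Ratio: KE₁/KE₂ = 1.5698/0.8990 = 1.7462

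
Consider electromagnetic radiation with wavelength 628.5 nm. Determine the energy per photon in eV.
1.9727 eV

Using E = hf = hc/λ:

E = hc/λ = (6.626×10⁻³⁴ J·s)(3×10⁸ m/s) / (628.5×10⁻⁹ m)
E = 1.9727 eV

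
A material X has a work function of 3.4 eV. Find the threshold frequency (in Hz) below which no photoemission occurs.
8.2212e+14 Hz

The threshold frequency is when the photon energy equals the work function:
hf₀ = φ

Solving for f₀:
f₀ = φ/h = (3.4 eV × 1.602×10⁻¹⁹ J/eV) / (6.626×10⁻³⁴ J·s)
f₀ = 8.2212e+14 Hz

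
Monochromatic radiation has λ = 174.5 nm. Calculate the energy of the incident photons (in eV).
7.1051 eV

Using E = hf = hc/λ:

E = hc/λ = (6.626×10⁻³⁴ J·s)(3×10⁸ m/s) / (174.5×10⁻⁹ m)
E = 7.1051 eV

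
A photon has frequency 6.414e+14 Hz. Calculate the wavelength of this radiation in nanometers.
467.40 nm

Using the wave equation: c = fλ

Solving for wavelength:
λ = c/f = (3×10⁸ m/s) / (6.414e+14 Hz)
λ = 467.40 nm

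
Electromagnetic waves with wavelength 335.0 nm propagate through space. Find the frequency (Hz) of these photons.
8.9490e+14 Hz

Using the wave equation: c = fλ

Solving for frequency:
f = c/λ = (3×10⁸ m/s) / (335.0×10⁻⁹ m)
f = 8.9490e+14 Hz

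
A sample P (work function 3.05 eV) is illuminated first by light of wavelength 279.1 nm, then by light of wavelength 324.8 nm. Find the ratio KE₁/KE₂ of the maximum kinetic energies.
1.8147

Using Einstein's equation: KE_max = hc/λ - φ

For λ₁ = 279.1 nm:
E₁ = hc/λ₁ = 4.4423 eV
KE₁ = E₁ - φ = 4.4423 - 3.05 = 1.3923 eV

For λ₂ = 324.8 nm:
E₂ = hc/λ₂ = 3.8172 eV
KE₂ = E₂ - φ = 3.8172 - 3.05 = 0.7672 eV

Ratio: KE₁/KE₂ = 1.3923/0.7672 = 1.8147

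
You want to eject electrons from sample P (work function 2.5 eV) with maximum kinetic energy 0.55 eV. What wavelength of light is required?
406.51 nm

From Einstein's equation: KE_max = hc/λ - φ

Rearranging for λ:
hc/λ = KE_max + φ
λ = hc/(KE_max + φ)

Required photon energy:
E_photon = KE_max + φ = 0.55 + 2.5 = 3.05 eV

Required wavelength:
λ = hc/E_photon = (6.626×10⁻³⁴)(3×10⁸) / (3.05 × 1.602×10⁻¹⁹)
λ = 406.51 nm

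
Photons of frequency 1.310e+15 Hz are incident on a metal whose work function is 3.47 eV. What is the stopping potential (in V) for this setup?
1.9477 V

The stopping potential V_s satisfies: eV_s = KE_max

First, find KE_max using Einstein's equation:
E_photon = hf = (6.626×10⁻³⁴ J·s)(1.310e+15 Hz) = 5.4177 eV
KE_max = E_photon - φ = 5.4177 - 3.47 = 1.9477 eV

Since eV_s = KE_max:
V_s = KE_max/e = 1.9477 V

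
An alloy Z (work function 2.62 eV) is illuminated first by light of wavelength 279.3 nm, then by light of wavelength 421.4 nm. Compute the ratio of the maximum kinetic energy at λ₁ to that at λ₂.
5.6459

Using Einstein's equation: KE_max = hc/λ - φ

For λ₁ = 279.3 nm:
E₁ = hc/λ₁ = 4.4391 eV
KE₁ = E₁ - φ = 4.4391 - 2.62 = 1.8191 eV

For λ₂ = 421.4 nm:
E₂ = hc/λ₂ = 2.9422 eV
KE₂ = E₂ - φ = 2.9422 - 2.62 = 0.3222 eV

Ratio: KE₁/KE₂ = 1.8191/0.3222 = 5.6459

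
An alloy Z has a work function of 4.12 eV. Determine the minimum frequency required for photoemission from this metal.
9.9621e+14 Hz

The threshold frequency is when the photon energy equals the work function:
hf₀ = φ

Solving for f₀:
f₀ = φ/h = (4.12 eV × 1.602×10⁻¹⁹ J/eV) / (6.626×10⁻³⁴ J·s)
f₀ = 9.9621e+14 Hz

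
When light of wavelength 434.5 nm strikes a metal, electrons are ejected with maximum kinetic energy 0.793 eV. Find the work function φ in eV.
2.06 eV

From Einstein's photoelectric equation: KE_max = hf - φ = hc/λ - φ

Rearranging for φ:
φ = hc/λ - KE_max

Calculate photon energy:
E_photon = hc/λ = 2.8535 eV

Therefore:
φ = 2.8535 - 0.793 = 2.06 eV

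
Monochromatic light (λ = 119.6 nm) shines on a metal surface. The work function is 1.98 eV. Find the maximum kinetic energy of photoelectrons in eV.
8.3866 eV

Using Einstein's photoelectric equation: KE_max = hf - φ = hc/λ - φ

First, calculate the photon energy:
E_photon = hc/λ = (6.626×10⁻³⁴ J·s)(3×10⁸ m/s) / (119.6×10⁻⁹ m)
E_photon = 10.3666 eV

Then, the maximum kinetic energy:
KE_max = E_photon - φ = 10.3666 eV - 1.98 eV = 8.3866 eV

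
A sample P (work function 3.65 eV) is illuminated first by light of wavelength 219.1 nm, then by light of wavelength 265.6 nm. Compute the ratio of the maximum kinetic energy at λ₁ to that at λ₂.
1.9731

Using Einstein's equation: KE_max = hc/λ - φ

For λ₁ = 219.1 nm:
E₁ = hc/λ₁ = 5.6588 eV
KE₁ = E₁ - φ = 5.6588 - 3.65 = 2.0088 eV

For λ₂ = 265.6 nm:
E₂ = hc/λ₂ = 4.6681 eV
KE₂ = E₂ - φ = 4.6681 - 3.65 = 1.0181 eV

Ratio: KE₁/KE₂ = 2.0088/1.0181 = 1.9731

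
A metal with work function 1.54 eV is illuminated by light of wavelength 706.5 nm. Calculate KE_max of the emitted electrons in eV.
0.2149 eV

Using Einstein's photoelectric equation: KE_max = hf - φ = hc/λ - φ

First, calculate the photon energy:
E_photon = hc/λ = (6.626×10⁻³⁴ J·s)(3×10⁸ m/s) / (706.5×10⁻⁹ m)
E_photon = 1.7549 eV

Then, the maximum kinetic energy:
KE_max = E_photon - φ = 1.7549 eV - 1.54 eV = 0.2149 eV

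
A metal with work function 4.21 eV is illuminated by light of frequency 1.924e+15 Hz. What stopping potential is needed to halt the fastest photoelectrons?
3.7470 V

The stopping potential V_s satisfies: eV_s = KE_max

First, find KE_max using Einstein's equation:
E_photon = hf = (6.626×10⁻³⁴ J·s)(1.924e+15 Hz) = 7.9570 eV
KE_max = E_photon - φ = 7.9570 - 4.21 = 3.7470 eV

Since eV_s = KE_max:
V_s = KE_max/e = 3.7470 V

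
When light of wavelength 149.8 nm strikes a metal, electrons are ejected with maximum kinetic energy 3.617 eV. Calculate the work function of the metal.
4.66 eV

From Einstein's photoelectric equation: KE_max = hf - φ = hc/λ - φ

Rearranging for φ:
φ = hc/λ - KE_max

Calculate photon energy:
E_photon = hc/λ = 8.2766 eV

Therefore:
φ = 8.2766 - 3.617 = 4.66 eV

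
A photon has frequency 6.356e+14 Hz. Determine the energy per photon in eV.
2.6286 eV

Using E = hf:

E = hf = (6.626×10⁻³⁴ J·s)(6.356e+14 Hz)
E = 2.6286 eV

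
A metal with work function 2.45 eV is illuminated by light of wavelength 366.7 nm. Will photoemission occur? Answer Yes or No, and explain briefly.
Yes

For photoemission, the photon energy must exceed the work function.

Photon energy: E = hc/λ = 3.3811 eV
Work function: φ = 2.45 eV

Since E_photon (3.3811 eV) > φ (2.45 eV), photoemission WILL occur.
The threshold wavelength is λ₀ = hc/φ = 506.1 nm.
Since 366.7 nm < 506.1 nm, the light has sufficient energy.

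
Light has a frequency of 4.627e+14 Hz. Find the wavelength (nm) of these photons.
647.92 nm

Using the wave equation: c = fλ

Solving for wavelength:
λ = c/f = (3×10⁸ m/s) / (4.627e+14 Hz)
λ = 647.92 nm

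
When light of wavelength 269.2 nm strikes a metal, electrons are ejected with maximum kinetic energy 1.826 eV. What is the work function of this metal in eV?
2.78 eV

From Einstein's photoelectric equation: KE_max = hf - φ = hc/λ - φ

Rearranging for φ:
φ = hc/λ - KE_max

Calculate photon energy:
E_photon = hc/λ = 4.6057 eV

Therefore:
φ = 4.6057 - 1.826 = 2.78 eV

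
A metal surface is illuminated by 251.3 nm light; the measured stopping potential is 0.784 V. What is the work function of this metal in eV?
4.15 eV

The stopping potential gives the maximum kinetic energy: KE_max = eV_s = 0.784 eV

From Einstein's photoelectric equation: KE_max = hc/λ - φ
Rearranging: φ = hc/λ - KE_max

Calculate photon energy:
E_photon = hc/λ = (6.626×10⁻³⁴ J·s)(3×10⁸ m/s) / (251.3×10⁻⁹ m) = 4.9337 eV

Therefore:
φ = 4.9337 - 0.784 = 4.15 eV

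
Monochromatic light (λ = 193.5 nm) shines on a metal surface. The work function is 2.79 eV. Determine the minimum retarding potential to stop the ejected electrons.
3.6175 V

The stopping potential V_s satisfies: eV_s = KE_max

First, find KE_max using Einstein's equation:
E_photon = hc/λ = 6.4075 eV
KE_max = E_photon - φ = 6.4075 - 2.79 = 3.6175 eV

Since eV_s = KE_max:
V_s = KE_max/e = 3.6175 V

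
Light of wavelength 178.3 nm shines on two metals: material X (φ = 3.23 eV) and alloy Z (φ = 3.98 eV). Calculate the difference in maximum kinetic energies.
0.7500 eV

Using KE_max = hc/λ - φ for each metal:

Photon energy: E = hc/λ = 6.9537 eV

For material X (φ₁ = 3.23 eV):
KE₁ = E - φ₁ = 6.9537 - 3.23 = 3.7237 eV

For alloy Z (φ₂ = 3.98 eV):
KE₂ = E - φ₂ = 6.9537 - 3.98 = 2.9737 eV

Difference:
ΔKE = KE₁ - KE₂ = 3.7237 - 2.9737 = 0.7500 eV

Note: The difference equals the difference in work functions: 3.98 - 3.23 = 0.75 eV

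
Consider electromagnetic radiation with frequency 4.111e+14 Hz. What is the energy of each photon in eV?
1.7002 eV

Using E = hf:

E = hf = (6.626×10⁻³⁴ J·s)(4.111e+14 Hz)
E = 1.7002 eV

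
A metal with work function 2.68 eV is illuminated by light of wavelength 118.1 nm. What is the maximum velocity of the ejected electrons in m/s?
1.6584e+06 m/s

First, find the maximum kinetic energy:
E_photon = hc/λ = 10.4982 eV
KE_max = E_photon - φ = 10.4982 - 2.68 = 7.8182 eV

Convert to Joules: KE_max = 7.8182 × 1.602×10⁻¹⁹ J = 1.2526e-18 J

Then use KE = ½mv² to find velocity:
v = √(2·KE/m) = √(2 × 1.2526e-18 J / 9.109e-31 kg)
v = 1.6584e+06 m/s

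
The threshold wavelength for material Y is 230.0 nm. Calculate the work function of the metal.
5.39 eV

At the threshold wavelength, photon energy equals work function:
φ = hc/λ₀

Calculating:
φ = (6.626×10⁻³⁴ J·s)(3×10⁸ m/s) / (230.0×10⁻⁹ m)
φ = 5.39 eV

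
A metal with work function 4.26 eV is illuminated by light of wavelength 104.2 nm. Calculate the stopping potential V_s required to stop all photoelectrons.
7.6387 V

The stopping potential V_s satisfies: eV_s = KE_max

First, find KE_max using Einstein's equation:
E_photon = hc/λ = 11.8987 eV
KE_max = E_photon - φ = 11.8987 - 4.26 = 7.6387 eV

Since eV_s = KE_max:
V_s = KE_max/e = 7.6387 V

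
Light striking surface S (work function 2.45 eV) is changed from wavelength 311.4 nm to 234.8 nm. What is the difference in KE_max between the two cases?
1.2989 eV

Using Einstein's equation: KE_max = hc/λ - φ

For λ₁ = 311.4 nm:
KE₁ = hc/λ₁ - φ = 3.9815 - 2.45 = 1.5315 eV

For λ₂ = 234.8 nm:
KE₂ = hc/λ₂ - φ = 5.2804 - 2.45 = 2.8304 eV

Change in KE:
ΔKE = KE₂ - KE₁ = 2.8304 - 1.5315 = 1.2989 eV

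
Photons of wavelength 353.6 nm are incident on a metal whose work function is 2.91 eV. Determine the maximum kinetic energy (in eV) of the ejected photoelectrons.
0.5963 eV

Using Einstein's photoelectric equation: KE_max = hf - φ = hc/λ - φ

First, calculate the photon energy:
E_photon = hc/λ = (6.626×10⁻³⁴ J·s)(3×10⁸ m/s) / (353.6×10⁻⁹ m)
E_photon = 3.5063 eV

Then, the maximum kinetic energy:
KE_max = E_photon - φ = 3.5063 eV - 2.91 eV = 0.5963 eV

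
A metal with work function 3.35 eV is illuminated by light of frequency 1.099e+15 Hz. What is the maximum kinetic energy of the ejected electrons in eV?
1.1951 eV

Using Einstein's photoelectric equation: KE_max = hf - φ

First, calculate the photon energy:
E_photon = hf = (6.626×10⁻³⁴ J·s)(1.099e+15 Hz)
E_photon = 4.5451 eV

Then, the maximum kinetic energy:
KE_max = E_photon - φ = 4.5451 eV - 3.35 eV = 1.1951 eV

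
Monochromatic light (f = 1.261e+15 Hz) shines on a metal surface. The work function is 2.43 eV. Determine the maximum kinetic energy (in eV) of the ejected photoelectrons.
2.7851 eV

Using Einstein's photoelectric equation: KE_max = hf - φ

First, calculate the photon energy:
E_photon = hf = (6.626×10⁻³⁴ J·s)(1.261e+15 Hz)
E_photon = 5.2151 eV

Then, the maximum kinetic energy:
KE_max = E_photon - φ = 5.2151 eV - 2.43 eV = 2.7851 eV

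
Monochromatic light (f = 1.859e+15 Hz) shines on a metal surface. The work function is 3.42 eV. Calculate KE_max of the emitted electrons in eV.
4.2682 eV

Using Einstein's photoelectric equation: KE_max = hf - φ

First, calculate the photon energy:
E_photon = hf = (6.626×10⁻³⁴ J·s)(1.859e+15 Hz)
E_photon = 7.6882 eV

Then, the maximum kinetic energy:
KE_max = E_photon - φ = 7.6882 eV - 3.42 eV = 4.2682 eV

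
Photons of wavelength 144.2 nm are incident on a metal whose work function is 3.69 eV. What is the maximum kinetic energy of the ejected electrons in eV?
4.9081 eV

Using Einstein's photoelectric equation: KE_max = hf - φ = hc/λ - φ

First, calculate the photon energy:
E_photon = hc/λ = (6.626×10⁻³⁴ J·s)(3×10⁸ m/s) / (144.2×10⁻⁹ m)
E_photon = 8.5981 eV

Then, the maximum kinetic energy:
KE_max = E_photon - φ = 8.5981 eV - 3.69 eV = 4.9081 eV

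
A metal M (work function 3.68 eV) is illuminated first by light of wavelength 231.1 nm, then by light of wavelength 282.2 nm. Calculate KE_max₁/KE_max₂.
2.3616

Using Einstein's equation: KE_max = hc/λ - φ

For λ₁ = 231.1 nm:
E₁ = hc/λ₁ = 5.3650 eV
KE₁ = E₁ - φ = 5.3650 - 3.68 = 1.6850 eV

For λ₂ = 282.2 nm:
E₂ = hc/λ₂ = 4.3935 eV
KE₂ = E₂ - φ = 4.3935 - 3.68 = 0.7135 eV

Ratio: KE₁/KE₂ = 1.6850/0.7135 = 2.3616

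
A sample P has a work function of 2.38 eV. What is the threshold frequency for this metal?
5.7548e+14 Hz

The threshold frequency is when the photon energy equals the work function:
hf₀ = φ

Solving for f₀:
f₀ = φ/h = (2.38 eV × 1.602×10⁻¹⁹ J/eV) / (6.626×10⁻³⁴ J·s)
f₀ = 5.7548e+14 Hz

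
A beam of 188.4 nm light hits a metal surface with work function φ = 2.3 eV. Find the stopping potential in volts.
4.2809 V

The stopping potential V_s satisfies: eV_s = KE_max

First, find KE_max using Einstein's equation:
E_photon = hc/λ = 6.5809 eV
KE_max = E_photon - φ = 6.5809 - 2.3 = 4.2809 eV

Since eV_s = KE_max:
V_s = KE_max/e = 4.2809 V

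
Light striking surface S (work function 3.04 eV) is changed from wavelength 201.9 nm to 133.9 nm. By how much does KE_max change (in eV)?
3.1186 eV

Using Einstein's equation: KE_max = hc/λ - φ

For λ₁ = 201.9 nm:
KE₁ = hc/λ₁ - φ = 6.1409 - 3.04 = 3.1009 eV

For λ₂ = 133.9 nm:
KE₂ = hc/λ₂ - φ = 9.2595 - 3.04 = 6.2195 eV

Change in KE:
ΔKE = KE₂ - KE₁ = 6.2195 - 3.1009 = 3.1186 eV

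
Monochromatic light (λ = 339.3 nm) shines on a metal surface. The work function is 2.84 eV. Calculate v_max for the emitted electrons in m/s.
5.3514e+05 m/s

First, find the maximum kinetic energy:
E_photon = hc/λ = 3.6541 eV
KE_max = E_photon - φ = 3.6541 - 2.84 = 0.8141 eV

Convert to Joules: KE_max = 0.8141 × 1.602×10⁻¹⁹ J = 1.3044e-19 J

Then use KE = ½mv² to find velocity:
v = √(2·KE/m) = √(2 × 1.3044e-19 J / 9.109e-31 kg)
v = 5.3514e+05 m/s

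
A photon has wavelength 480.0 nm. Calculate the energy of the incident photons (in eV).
2.5830 eV

Using E = hf = hc/λ:

E = hc/λ = (6.626×10⁻³⁴ J·s)(3×10⁸ m/s) / (480.0×10⁻⁹ m)
E = 2.5830 eV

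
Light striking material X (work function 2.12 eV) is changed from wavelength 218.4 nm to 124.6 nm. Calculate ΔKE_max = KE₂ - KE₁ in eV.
4.2736 eV

Using Einstein's equation: KE_max = hc/λ - φ

For λ₁ = 218.4 nm:
KE₁ = hc/λ₁ - φ = 5.6769 - 2.12 = 3.5569 eV

For λ₂ = 124.6 nm:
KE₂ = hc/λ₂ - φ = 9.9506 - 2.12 = 7.8306 eV

Change in KE:
ΔKE = KE₂ - KE₁ = 7.8306 - 3.5569 = 4.2736 eV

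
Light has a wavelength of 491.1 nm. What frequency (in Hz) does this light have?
6.1045e+14 Hz

Using the wave equation: c = fλ

Solving for frequency:
f = c/λ = (3×10⁸ m/s) / (491.1×10⁻⁹ m)
f = 6.1045e+14 Hz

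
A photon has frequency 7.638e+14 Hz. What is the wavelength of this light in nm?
392.50 nm

Using the wave equation: c = fλ

Solving for wavelength:
λ = c/f = (3×10⁸ m/s) / (7.638e+14 Hz)
λ = 392.50 nm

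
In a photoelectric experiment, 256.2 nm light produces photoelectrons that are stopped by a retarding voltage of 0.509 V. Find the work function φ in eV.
4.33 eV

The stopping potential gives the maximum kinetic energy: KE_max = eV_s = 0.509 eV

From Einstein's photoelectric equation: KE_max = hc/λ - φ
Rearranging: φ = hc/λ - KE_max

Calculate photon energy:
E_photon = hc/λ = (6.626×10⁻³⁴ J·s)(3×10⁸ m/s) / (256.2×10⁻⁹ m) = 4.8394 eV

Therefore:
φ = 4.8394 - 0.509 = 4.33 eV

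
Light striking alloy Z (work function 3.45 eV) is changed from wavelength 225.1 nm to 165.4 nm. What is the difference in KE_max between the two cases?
1.9881 eV

Using Einstein's equation: KE_max = hc/λ - φ

For λ₁ = 225.1 nm:
KE₁ = hc/λ₁ - φ = 5.5080 - 3.45 = 2.0580 eV

For λ₂ = 165.4 nm:
KE₂ = hc/λ₂ - φ = 7.4960 - 3.45 = 4.0460 eV

Change in KE:
ΔKE = KE₂ - KE₁ = 4.0460 - 2.0580 = 1.9881 eV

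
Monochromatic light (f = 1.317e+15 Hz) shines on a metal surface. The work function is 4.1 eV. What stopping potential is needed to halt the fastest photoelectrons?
1.3467 V

The stopping potential V_s satisfies: eV_s = KE_max

First, find KE_max using Einstein's equation:
E_photon = hf = (6.626×10⁻³⁴ J·s)(1.317e+15 Hz) = 5.4467 eV
KE_max = E_photon - φ = 5.4467 - 4.1 = 1.3467 eV

Since eV_s = KE_max:
V_s = KE_max/e = 1.3467 V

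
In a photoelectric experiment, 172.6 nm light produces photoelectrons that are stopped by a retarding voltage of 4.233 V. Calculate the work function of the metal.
2.95 eV

The stopping potential gives the maximum kinetic energy: KE_max = eV_s = 4.233 eV

From Einstein's photoelectric equation: KE_max = hc/λ - φ
Rearranging: φ = hc/λ - KE_max

Calculate photon energy:
E_photon = hc/λ = (6.626×10⁻³⁴ J·s)(3×10⁸ m/s) / (172.6×10⁻⁹ m) = 7.1833 eV

Therefore:
φ = 7.1833 - 4.233 = 2.95 eV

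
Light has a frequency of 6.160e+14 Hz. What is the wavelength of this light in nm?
486.68 nm

Using the wave equation: c = fλ

Solving for wavelength:
λ = c/f = (3×10⁸ m/s) / (6.160e+14 Hz)
λ = 486.68 nm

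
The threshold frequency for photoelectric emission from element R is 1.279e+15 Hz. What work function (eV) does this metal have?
5.29 eV

At the threshold frequency, photon energy equals work function:
φ = hf₀

Calculating:
φ = (6.626×10⁻³⁴ J·s)(1.279e+15 Hz)
φ = 5.29 eV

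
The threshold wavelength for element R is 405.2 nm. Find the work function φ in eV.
3.06 eV

At the threshold wavelength, photon energy equals work function:
φ = hc/λ₀

Calculating:
φ = (6.626×10⁻³⁴ J·s)(3×10⁸ m/s) / (405.2×10⁻⁹ m)
φ = 3.06 eV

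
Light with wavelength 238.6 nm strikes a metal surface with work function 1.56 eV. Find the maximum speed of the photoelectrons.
1.1310e+06 m/s

First, find the maximum kinetic energy:
E_photon = hc/λ = 5.1963 eV
KE_max = E_photon - φ = 5.1963 - 1.56 = 3.6363 eV

Convert to Joules: KE_max = 3.6363 × 1.602×10⁻¹⁹ J = 5.8260e-19 J

Then use KE = ½mv² to find velocity:
v = √(2·KE/m) = √(2 × 5.8260e-19 J / 9.109e-31 kg)
v = 1.1310e+06 m/s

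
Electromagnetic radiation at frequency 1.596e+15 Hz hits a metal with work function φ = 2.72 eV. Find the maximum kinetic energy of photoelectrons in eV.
3.8805 eV

Using Einstein's photoelectric equation: KE_max = hf - φ

First, calculate the photon energy:
E_photon = hf = (6.626×10⁻³⁴ J·s)(1.596e+15 Hz)
E_photon = 6.6005 eV

Then, the maximum kinetic energy:
KE_max = E_photon - φ = 6.6005 eV - 2.72 eV = 3.8805 eV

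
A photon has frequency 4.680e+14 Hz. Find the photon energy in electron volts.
1.9355 eV

Using E = hf:

E = hf = (6.626×10⁻³⁴ J·s)(4.680e+14 Hz)
E = 1.9355 eV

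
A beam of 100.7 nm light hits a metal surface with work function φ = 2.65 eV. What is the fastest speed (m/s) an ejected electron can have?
1.8436e+06 m/s

First, find the maximum kinetic energy:
E_photon = hc/λ = 12.3122 eV
KE_max = E_photon - φ = 12.3122 - 2.65 = 9.6622 eV

Convert to Joules: KE_max = 9.6622 × 1.602×10⁻¹⁹ J = 1.5481e-18 J

Then use KE = ½mv² to find velocity:
v = √(2·KE/m) = √(2 × 1.5481e-18 J / 9.109e-31 kg)
v = 1.8436e+06 m/s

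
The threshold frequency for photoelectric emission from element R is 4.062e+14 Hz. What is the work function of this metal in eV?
1.68 eV

At the threshold frequency, photon energy equals work function:
φ = hf₀

Calculating:
φ = (6.626×10⁻³⁴ J·s)(4.062e+14 Hz)
φ = 1.68 eV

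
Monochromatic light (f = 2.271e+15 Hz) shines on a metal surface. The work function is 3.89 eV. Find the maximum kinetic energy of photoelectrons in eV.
5.5021 eV

Using Einstein's photoelectric equation: KE_max = hf - φ

First, calculate the photon energy:
E_photon = hf = (6.626×10⁻³⁴ J·s)(2.271e+15 Hz)
E_photon = 9.3921 eV

Then, the maximum kinetic energy:
KE_max = E_photon - φ = 9.3921 eV - 3.89 eV = 5.5021 eV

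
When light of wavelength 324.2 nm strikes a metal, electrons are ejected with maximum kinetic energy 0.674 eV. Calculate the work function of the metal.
3.15 eV

From Einstein's photoelectric equation: KE_max = hf - φ = hc/λ - φ

Rearranging for φ:
φ = hc/λ - KE_max

Calculate photon energy:
E_photon = hc/λ = 3.8243 eV

Therefore:
φ = 3.8243 - 0.674 = 3.15 eV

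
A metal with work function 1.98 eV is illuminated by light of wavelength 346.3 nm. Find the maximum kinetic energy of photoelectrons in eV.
1.6003 eV

Using Einstein's photoelectric equation: KE_max = hf - φ = hc/λ - φ

First, calculate the photon energy:
E_photon = hc/λ = (6.626×10⁻³⁴ J·s)(3×10⁸ m/s) / (346.3×10⁻⁹ m)
E_photon = 3.5803 eV

Then, the maximum kinetic energy:
KE_max = E_photon - φ = 3.5803 eV - 1.98 eV = 1.6003 eV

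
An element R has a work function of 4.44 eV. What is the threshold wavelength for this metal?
279.24 nm

The threshold wavelength is when the photon energy equals the work function:
hc/λ₀ = φ

Solving for λ₀:
λ₀ = hc/φ = (6.626×10⁻³⁴ J·s)(3×10⁸ m/s) / (4.44 eV × 1.602×10⁻¹⁹ J/eV)
λ₀ = 279.24 nm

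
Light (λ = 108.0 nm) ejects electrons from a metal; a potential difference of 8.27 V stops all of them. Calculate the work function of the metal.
3.21 eV

The stopping potential gives the maximum kinetic energy: KE_max = eV_s = 8.27 eV

From Einstein's photoelectric equation: KE_max = hc/λ - φ
Rearranging: φ = hc/λ - KE_max

Calculate photon energy:
E_photon = hc/λ = (6.626×10⁻³⁴ J·s)(3×10⁸ m/s) / (108.0×10⁻⁹ m) = 11.4800 eV

Therefore:
φ = 11.4800 - 8.27 = 3.21 eV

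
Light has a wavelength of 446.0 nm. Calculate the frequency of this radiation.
6.7218e+14 Hz

Using the wave equation: c = fλ

Solving for frequency:
f = c/λ = (3×10⁸ m/s) / (446.0×10⁻⁹ m)
f = 6.7218e+14 Hz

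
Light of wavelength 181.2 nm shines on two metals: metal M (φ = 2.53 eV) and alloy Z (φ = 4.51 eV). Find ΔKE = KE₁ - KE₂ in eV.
1.9800 eV

Using KE_max = hc/λ - φ for each metal:

Photon energy: E = hc/λ = 6.8424 eV

For metal M (φ₁ = 2.53 eV):
KE₁ = E - φ₁ = 6.8424 - 2.53 = 4.3124 eV

For alloy Z (φ₂ = 4.51 eV):
KE₂ = E - φ₂ = 6.8424 - 4.51 = 2.3324 eV

Difference:
ΔKE = KE₁ - KE₂ = 4.3124 - 2.3324 = 1.9800 eV

Note: The difference equals the difference in work functions: 4.51 - 2.53 = 1.98 eV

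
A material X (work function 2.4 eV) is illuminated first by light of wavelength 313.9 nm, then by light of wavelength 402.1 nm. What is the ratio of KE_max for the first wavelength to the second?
2.2677

Using Einstein's equation: KE_max = hc/λ - φ

For λ₁ = 313.9 nm:
E₁ = hc/λ₁ = 3.9498 eV
KE₁ = E₁ - φ = 3.9498 - 2.4 = 1.5498 eV

For λ₂ = 402.1 nm:
E₂ = hc/λ₂ = 3.0834 eV
KE₂ = E₂ - φ = 3.0834 - 2.4 = 0.6834 eV

Ratio: KE₁/KE₂ = 1.5498/0.6834 = 2.2677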